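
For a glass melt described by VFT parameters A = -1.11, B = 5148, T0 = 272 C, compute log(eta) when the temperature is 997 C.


VFT equation: log(eta) = A + B / (T - T0)
  T - T0 = 997 - 272 = 725
  B / (T - T0) = 5148 / 725 = 7.101
  log(eta) = -1.11 + 7.101 = 5.991

5.991


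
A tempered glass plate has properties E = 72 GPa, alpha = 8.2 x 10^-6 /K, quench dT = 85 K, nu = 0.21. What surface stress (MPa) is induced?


Tempering stress: sigma = E * alpha * dT / (1 - nu)
  E (MPa) = 72 * 1000 = 72000
  Numerator = 72000 * (8.2 x 10^-6) * 85 = 50.184
  Denominator = 1 - 0.21 = 0.79
  sigma = 50.184 / 0.79 = 63.5 MPa

63.5 MPa


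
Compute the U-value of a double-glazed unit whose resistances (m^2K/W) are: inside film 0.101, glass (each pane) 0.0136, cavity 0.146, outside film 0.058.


Total thermal resistance (series):
  R_total = R_in + R_glass + R_air + R_glass + R_out
  R_total = 0.101 + 0.0136 + 0.146 + 0.0136 + 0.058 = 0.3322 m^2K/W
U-value = 1 / R_total = 1 / 0.3322 = 3.01 W/m^2K

3.01 W/m^2K


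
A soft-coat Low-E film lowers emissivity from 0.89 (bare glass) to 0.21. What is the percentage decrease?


Percentage reduction = (1 - coated/uncoated) * 100
  Ratio = 0.21 / 0.89 = 0.236
  Reduction = (1 - 0.236) * 100 = 76.4%

76.4%


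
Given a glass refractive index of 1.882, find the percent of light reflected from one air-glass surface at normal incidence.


Fresnel reflectance at normal incidence:
  R = ((n - 1)/(n + 1))^2
  (n - 1)/(n + 1) = (1.882 - 1)/(1.882 + 1) = 0.306037
  R = 0.306037^2 = 0.0936586
  R(%) = 0.0936586 * 100 = 9.366%

9.366%


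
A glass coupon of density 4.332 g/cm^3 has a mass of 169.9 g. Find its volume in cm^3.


Rearrange rho = m / V:
  V = m / rho
  V = 169.9 / 4.332 = 39.22 cm^3

39.22 cm^3


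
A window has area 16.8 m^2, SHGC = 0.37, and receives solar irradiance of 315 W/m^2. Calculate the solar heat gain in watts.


Solar heat gain: Q = Area * SHGC * Irradiance
  Q = 16.8 * 0.37 * 315 = 1958 W

1958 W


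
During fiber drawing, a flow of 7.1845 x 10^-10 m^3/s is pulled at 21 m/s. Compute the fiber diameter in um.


Cross-sectional area from continuity:
  A = Q / v = 7.1845 x 10^-10 / 21 = 3.42119 x 10^-11 m^2
Diameter from circular cross-section:
  d = sqrt(4A / pi) * 10^6 (m -> um)
  d = sqrt(4 * 3.42119 x 10^-11 / pi) * 10^6 = 6.6 um

6.6 um


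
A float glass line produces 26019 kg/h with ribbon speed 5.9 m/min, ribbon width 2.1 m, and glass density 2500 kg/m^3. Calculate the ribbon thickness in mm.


Ribbon cross-section from mass balance:
  Volume rate = throughput / density = 26019 / 2500 = 10.4076 m^3/h
  thickness = volume rate / (speed * 60 * width), i.e.
  thickness = throughput / (60 * speed * width * density) * 1000
  thickness = 26019 / (60 * 5.9 * 2.1 * 2500) * 1000 = 14.0 mm

14.0 mm


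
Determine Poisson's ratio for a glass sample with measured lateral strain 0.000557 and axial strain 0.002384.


Poisson's ratio: nu = lateral strain / axial strain
  nu = 0.000557 / 0.002384 = 0.2336

0.2336


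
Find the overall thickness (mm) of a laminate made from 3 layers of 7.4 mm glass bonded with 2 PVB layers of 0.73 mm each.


Total thickness = glass contribution + PVB contribution
  Glass: 3 * 7.4 = 22.2 mm
  PVB: 2 * 0.73 = 1.46 mm
  Total = 22.2 + 1.46 = 23.66 mm

23.66 mm


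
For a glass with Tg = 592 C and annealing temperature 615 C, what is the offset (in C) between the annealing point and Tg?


Offset = T_anneal - Tg:
  offset = 615 - 592 = 23 C

23 C


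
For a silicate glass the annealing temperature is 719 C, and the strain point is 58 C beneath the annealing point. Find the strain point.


Strain point = annealing point - difference:
  T_strain = 719 - 58 = 661 C

661 C


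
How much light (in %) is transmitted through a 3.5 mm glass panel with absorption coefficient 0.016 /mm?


Beer-Lambert law: T = exp(-alpha * thickness)
  exponent = -0.016 * 3.5 = -0.056
  T = exp(-0.056) = 0.9455
  Percentage = 0.9455 * 100 = 94.55%

94.55%


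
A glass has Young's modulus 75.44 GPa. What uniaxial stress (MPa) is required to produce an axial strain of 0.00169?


Rearrange E = sigma / epsilon:
  sigma = E * epsilon
  E (MPa) = 75.44 * 1000 = 75440
  sigma = 75440 * 0.00169 = 127.49 MPa

127.49 MPa


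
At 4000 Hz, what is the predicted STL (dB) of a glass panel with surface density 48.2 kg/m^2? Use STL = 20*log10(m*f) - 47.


Mass law: STL = 20 * log10(m * f) - 47
  m * f = 48.2 * 4000 = 192800
  log10(192800) = 5.28511
  STL = 20 * 5.28511 - 47 = 105.7022 - 47 = 58.7 dB

58.7 dB


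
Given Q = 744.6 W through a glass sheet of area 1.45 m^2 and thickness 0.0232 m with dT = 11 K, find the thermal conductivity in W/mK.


Fourier's law rearranged: k = Q * t / (A * dT)
  Numerator = 744.6 * 0.0232 = 17.27472
  Denominator = 1.45 * 11 = 15.95
  k = 17.27472 / 15.95 = 1.083 W/mK

1.083 W/mK


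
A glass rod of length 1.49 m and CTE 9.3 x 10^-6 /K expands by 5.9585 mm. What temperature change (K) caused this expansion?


Rearrange dL = alpha * L0 * dT for dT:
  dT = dL / (alpha * L0)
  dL (m) = 5.9585 / 1000 = 0.0059585
  dT = 0.0059585 / ((9.3 x 10^-6) * 1.49) = 430.0 K

430.0 K


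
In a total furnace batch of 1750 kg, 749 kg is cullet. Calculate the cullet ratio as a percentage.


Cullet ratio = (cullet mass / total batch mass) * 100
  Ratio = 749 / 1750 * 100 = 42.8%

42.8%


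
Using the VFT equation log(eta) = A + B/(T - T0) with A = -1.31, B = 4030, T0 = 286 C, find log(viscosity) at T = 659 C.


VFT equation: log(eta) = A + B / (T - T0)
  T - T0 = 659 - 286 = 373
  B / (T - T0) = 4030 / 373 = 10.804
  log(eta) = -1.31 + 10.804 = 9.494

9.494


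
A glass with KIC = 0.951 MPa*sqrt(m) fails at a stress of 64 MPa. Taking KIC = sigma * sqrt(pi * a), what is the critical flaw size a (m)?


Rearrange KIC = sigma * sqrt(pi * a):
  sqrt(pi * a) = KIC / sigma
  sqrt(pi * a) = 0.951 / 64 = 0.014859
  a = (KIC / sigma)^2 / pi
  a = 0.014859^2 / pi = 0.0000703 m

0.0000703 m


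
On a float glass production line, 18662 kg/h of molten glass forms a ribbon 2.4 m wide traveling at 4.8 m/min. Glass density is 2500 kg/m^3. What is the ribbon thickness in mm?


Ribbon cross-section from mass balance:
  Volume rate = throughput / density = 18662 / 2500 = 7.4648 m^3/h
  thickness = volume rate / (speed * 60 * width), i.e.
  thickness = throughput / (60 * speed * width * density) * 1000
  thickness = 18662 / (60 * 4.8 * 2.4 * 2500) * 1000 = 10.8 mm

10.8 mm


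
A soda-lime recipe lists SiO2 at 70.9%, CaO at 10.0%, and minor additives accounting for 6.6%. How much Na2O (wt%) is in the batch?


Pieces sum to 100%:
  Na2O = 100 - (SiO2 + CaO + others)
  Na2O = 100 - (70.9 + 10.0 + 6.6) = 12.5%

12.5%


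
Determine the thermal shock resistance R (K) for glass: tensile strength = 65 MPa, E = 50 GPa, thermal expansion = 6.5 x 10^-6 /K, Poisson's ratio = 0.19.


Thermal shock resistance: R = sigma * (1 - nu) / (E * alpha)
  Numerator = 65 * (1 - 0.19) = 52.65
  Denominator = 50 * 1000 * (6.5 x 10^-6) = 0.325
  R = 52.65 / 0.325 = 162.0 K

162.0 K


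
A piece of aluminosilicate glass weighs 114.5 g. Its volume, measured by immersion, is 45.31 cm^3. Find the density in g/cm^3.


Use the definition of density:
  rho = mass / volume
  rho = 114.5 / 45.31 = 2.527 g/cm^3

2.527 g/cm^3


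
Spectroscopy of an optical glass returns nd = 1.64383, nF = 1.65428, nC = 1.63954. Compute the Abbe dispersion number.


Abbe number formula: Vd = (nd - 1) / (nF - nC)
  nd - 1 = 1.64383 - 1 = 0.64383
  nF - nC = 1.65428 - 1.63954 = 0.01474
  Vd = 0.64383 / 0.01474 = 43.68

43.68


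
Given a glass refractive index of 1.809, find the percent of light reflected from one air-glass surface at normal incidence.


Fresnel reflectance at normal incidence:
  R = ((n - 1)/(n + 1))^2
  (n - 1)/(n + 1) = (1.809 - 1)/(1.809 + 1) = 0.288003
  R = 0.288003^2 = 0.0829457
  R(%) = 0.0829457 * 100 = 8.295%

8.295%


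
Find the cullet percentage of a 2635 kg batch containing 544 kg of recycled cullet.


Cullet ratio = (cullet mass / total batch mass) * 100
  Ratio = 544 / 2635 * 100 = 20.65%

20.65%


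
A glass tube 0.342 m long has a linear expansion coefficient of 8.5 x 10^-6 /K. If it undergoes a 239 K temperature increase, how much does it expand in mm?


Thermal expansion formula: dL = alpha * L0 * dT
  dL = (8.5 x 10^-6) * 0.342 * 239 = 0.00069477 m
Convert to mm: 0.00069477 * 1000 = 0.6948 mm

0.6948 mm


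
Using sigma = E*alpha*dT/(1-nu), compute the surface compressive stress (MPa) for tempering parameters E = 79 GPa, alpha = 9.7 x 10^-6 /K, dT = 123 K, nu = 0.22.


Tempering stress: sigma = E * alpha * dT / (1 - nu)
  E (MPa) = 79 * 1000 = 79000
  Numerator = 79000 * (9.7 x 10^-6) * 123 = 94.2549
  Denominator = 1 - 0.22 = 0.78
  sigma = 94.2549 / 0.78 = 120.8 MPa

120.8 MPa


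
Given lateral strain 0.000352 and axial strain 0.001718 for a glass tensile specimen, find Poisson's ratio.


Poisson's ratio: nu = lateral strain / axial strain
  nu = 0.000352 / 0.001718 = 0.2049

0.2049


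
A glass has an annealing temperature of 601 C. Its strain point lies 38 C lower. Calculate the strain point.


Strain point = annealing point - difference:
  T_strain = 601 - 38 = 563 C

563 C


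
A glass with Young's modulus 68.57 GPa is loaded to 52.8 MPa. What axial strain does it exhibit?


Rearrange E = sigma / epsilon:
  epsilon = sigma / E
  E (MPa) = 68.57 * 1000 = 68570
  epsilon = 52.8 / 68570 = 0.00077

0.00077


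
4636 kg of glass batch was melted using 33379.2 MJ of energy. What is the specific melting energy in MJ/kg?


Rearrange E = m * s for s:
  s = E / m
  s = 33379.2 / 4636 = 7.2 MJ/kg

7.2 MJ/kg


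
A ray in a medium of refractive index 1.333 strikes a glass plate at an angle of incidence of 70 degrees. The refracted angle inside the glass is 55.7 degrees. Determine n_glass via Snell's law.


Apply Snell's law: n1 * sin(theta1) = n2 * sin(theta2)
  n2 = n1 * sin(theta1) / sin(theta2)
  sin(70) = 0.939693
  sin(55.7) = 0.826098
  n2 = 1.333 * 0.939693 / 0.826098 = 1.5163

1.5163


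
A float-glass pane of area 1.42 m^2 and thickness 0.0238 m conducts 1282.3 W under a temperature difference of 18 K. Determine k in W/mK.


Fourier's law rearranged: k = Q * t / (A * dT)
  Numerator = 1282.3 * 0.0238 = 30.51874
  Denominator = 1.42 * 18 = 25.56
  k = 30.51874 / 25.56 = 1.194 W/mK

1.194 W/mK


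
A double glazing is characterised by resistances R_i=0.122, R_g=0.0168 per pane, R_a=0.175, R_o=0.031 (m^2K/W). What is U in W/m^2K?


Total thermal resistance (series):
  R_total = R_in + R_glass + R_air + R_glass + R_out
  R_total = 0.122 + 0.0168 + 0.175 + 0.0168 + 0.031 = 0.3616 m^2K/W
U-value = 1 / R_total = 1 / 0.3616 = 2.765 W/m^2K

2.765 W/m^2K


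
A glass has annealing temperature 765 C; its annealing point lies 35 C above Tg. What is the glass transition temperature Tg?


Rearrange T_anneal = Tg + offset for Tg:
  Tg = T_anneal - offset = 765 - 35 = 730 C

730 C


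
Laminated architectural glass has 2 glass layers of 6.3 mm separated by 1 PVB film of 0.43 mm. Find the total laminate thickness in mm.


Total thickness = glass contribution + PVB contribution
  Glass: 2 * 6.3 = 12.6 mm
  PVB: 1 * 0.43 = 0.43 mm
  Total = 12.6 + 0.43 = 13.03 mm

13.03 mm


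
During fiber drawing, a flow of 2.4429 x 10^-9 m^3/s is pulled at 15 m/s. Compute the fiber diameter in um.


Cross-sectional area from continuity:
  A = Q / v = 2.4429 x 10^-9 / 15 = 1.6286 x 10^-10 m^2
Diameter from circular cross-section:
  d = sqrt(4A / pi) * 10^6 (m -> um)
  d = sqrt(4 * 1.6286 x 10^-10 / pi) * 10^6 = 14.4 um

14.4 um


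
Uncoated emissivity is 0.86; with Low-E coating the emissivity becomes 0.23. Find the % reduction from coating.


Percentage reduction = (1 - coated/uncoated) * 100
  Ratio = 0.23 / 0.86 = 0.2674
  Reduction = (1 - 0.2674) * 100 = 73.3%

73.3%


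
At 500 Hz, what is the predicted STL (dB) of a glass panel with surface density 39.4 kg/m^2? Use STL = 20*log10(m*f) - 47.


Mass law: STL = 20 * log10(m * f) - 47
  m * f = 39.4 * 500 = 19700
  log10(19700) = 4.29447
  STL = 20 * 4.29447 - 47 = 85.8894 - 47 = 38.9 dB

38.9 dB


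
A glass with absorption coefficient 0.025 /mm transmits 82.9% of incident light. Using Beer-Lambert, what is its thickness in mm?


Rearrange T = exp(-alpha * thickness):
  thickness = -ln(T) / alpha
  T = 82.9/100 = 0.829
  ln(T) = -0.18754
  -ln(T) = 0.18754
  thickness = 0.18754 / 0.025 = 7.5 mm

7.5 mm


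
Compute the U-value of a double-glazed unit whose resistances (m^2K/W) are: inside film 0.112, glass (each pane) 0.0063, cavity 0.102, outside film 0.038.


Total thermal resistance (series):
  R_total = R_in + R_glass + R_air + R_glass + R_out
  R_total = 0.112 + 0.0063 + 0.102 + 0.0063 + 0.038 = 0.2646 m^2K/W
U-value = 1 / R_total = 1 / 0.2646 = 3.779 W/m^2K

3.779 W/m^2K


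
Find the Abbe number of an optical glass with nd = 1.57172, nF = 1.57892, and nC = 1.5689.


Abbe number formula: Vd = (nd - 1) / (nF - nC)
  nd - 1 = 1.57172 - 1 = 0.57172
  nF - nC = 1.57892 - 1.5689 = 0.01002
  Vd = 0.57172 / 0.01002 = 57.06

57.06


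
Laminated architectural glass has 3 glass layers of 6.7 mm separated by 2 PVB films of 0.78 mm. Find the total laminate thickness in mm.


Total thickness = glass contribution + PVB contribution
  Glass: 3 * 6.7 = 20.1 mm
  PVB: 2 * 0.78 = 1.56 mm
  Total = 20.1 + 1.56 = 21.66 mm

21.66 mm


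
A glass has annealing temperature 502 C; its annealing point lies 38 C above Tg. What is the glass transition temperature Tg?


Rearrange T_anneal = Tg + offset for Tg:
  Tg = T_anneal - offset = 502 - 38 = 464 C

464 C


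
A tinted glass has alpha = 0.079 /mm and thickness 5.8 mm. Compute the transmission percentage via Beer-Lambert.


Beer-Lambert law: T = exp(-alpha * thickness)
  exponent = -0.079 * 5.8 = -0.4582
  T = exp(-0.4582) = 0.6324
  Percentage = 0.6324 * 100 = 63.24%

63.24%


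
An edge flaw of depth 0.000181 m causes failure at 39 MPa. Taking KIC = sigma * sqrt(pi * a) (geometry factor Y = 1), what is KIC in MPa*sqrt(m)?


Fracture toughness: KIC = sigma * sqrt(pi * a)
  pi * a = pi * 0.000181 = 0.000568628
  sqrt(pi * a) = 0.023846
  KIC = 39 * 0.023846 = 0.93 MPa*sqrt(m)

0.93 MPa*sqrt(m)


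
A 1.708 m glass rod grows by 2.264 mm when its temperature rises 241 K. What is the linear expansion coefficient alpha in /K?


Rearrange dL = alpha * L0 * dT for alpha:
  alpha = dL / (L0 * dT)
  alpha = (2.264 / 1000) / (1.708 * 241) = 0.0000055 /K = 5.5 x 10^-6 /K

5.5 x 10^-6 /K


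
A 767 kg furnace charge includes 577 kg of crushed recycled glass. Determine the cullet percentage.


Cullet ratio = (cullet mass / total batch mass) * 100
  Ratio = 577 / 767 * 100 = 75.23%

75.23%


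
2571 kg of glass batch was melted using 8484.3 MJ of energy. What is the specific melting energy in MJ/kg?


Rearrange E = m * s for s:
  s = E / m
  s = 8484.3 / 2571 = 3.3 MJ/kg

3.3 MJ/kg


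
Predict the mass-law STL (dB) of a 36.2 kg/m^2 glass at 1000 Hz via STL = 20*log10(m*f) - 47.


Mass law: STL = 20 * log10(m * f) - 47
  m * f = 36.2 * 1000 = 36200
  log10(36200) = 4.55871
  STL = 20 * 4.55871 - 47 = 91.1742 - 47 = 44.2 dB

44.2 dB


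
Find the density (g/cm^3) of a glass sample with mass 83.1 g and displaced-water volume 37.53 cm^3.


Use the definition of density:
  rho = mass / volume
  rho = 83.1 / 37.53 = 2.214 g/cm^3

2.214 g/cm^3


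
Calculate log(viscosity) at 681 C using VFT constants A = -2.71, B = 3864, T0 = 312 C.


VFT equation: log(eta) = A + B / (T - T0)
  T - T0 = 681 - 312 = 369
  B / (T - T0) = 3864 / 369 = 10.472
  log(eta) = -2.71 + 10.472 = 7.762

7.762


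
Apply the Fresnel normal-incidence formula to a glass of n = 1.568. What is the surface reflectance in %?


Fresnel reflectance at normal incidence:
  R = ((n - 1)/(n + 1))^2
  (n - 1)/(n + 1) = (1.568 - 1)/(1.568 + 1) = 0.221184
  R = 0.221184^2 = 0.0489224
  R(%) = 0.0489224 * 100 = 4.892%

4.892%


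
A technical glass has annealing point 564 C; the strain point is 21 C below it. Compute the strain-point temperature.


Strain point = annealing point - difference:
  T_strain = 564 - 21 = 543 C

543 C


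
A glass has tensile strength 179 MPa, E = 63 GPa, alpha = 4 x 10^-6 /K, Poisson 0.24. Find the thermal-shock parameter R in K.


Thermal shock resistance: R = sigma * (1 - nu) / (E * alpha)
  Numerator = 179 * (1 - 0.24) = 136.04
  Denominator = 63 * 1000 * (4 x 10^-6) = 0.252
  R = 136.04 / 0.252 = 539.8 K

539.8 K


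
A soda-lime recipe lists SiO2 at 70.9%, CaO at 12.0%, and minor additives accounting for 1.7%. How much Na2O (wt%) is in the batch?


Pieces sum to 100%:
  Na2O = 100 - (SiO2 + CaO + others)
  Na2O = 100 - (70.9 + 12.0 + 1.7) = 15.4%

15.4%


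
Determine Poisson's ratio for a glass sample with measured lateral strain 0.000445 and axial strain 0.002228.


Poisson's ratio: nu = lateral strain / axial strain
  nu = 0.000445 / 0.002228 = 0.1997

0.1997


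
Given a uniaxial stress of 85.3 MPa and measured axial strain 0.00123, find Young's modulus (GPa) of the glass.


Young's modulus: E = stress / strain
  E = 85.3 MPa / 0.00123 = 69349.59 MPa
Convert to GPa: 69349.59 / 1000 = 69.35 GPa

69.35 GPa


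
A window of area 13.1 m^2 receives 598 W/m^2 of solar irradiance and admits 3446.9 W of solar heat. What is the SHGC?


Rearrange Q = Area * SHGC * Irradiance:
  SHGC = Q / (Area * Irradiance)
  SHGC = 3446.9 / (13.1 * 598) = 0.44

0.44


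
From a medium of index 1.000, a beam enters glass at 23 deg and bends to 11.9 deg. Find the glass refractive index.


Apply Snell's law: n1 * sin(theta1) = n2 * sin(theta2)
  n2 = n1 * sin(theta1) / sin(theta2)
  sin(23) = 0.390731
  sin(11.9) = 0.206204
  n2 = 1.000 * 0.390731 / 0.206204 = 1.8949

1.8949


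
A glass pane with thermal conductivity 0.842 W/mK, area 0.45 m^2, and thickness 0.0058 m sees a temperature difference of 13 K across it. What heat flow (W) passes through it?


Fourier's law: Q = k * A * dT / t
  Q = 0.842 * 0.45 * 13 / 0.0058
  Q = 4.9257 / 0.0058 = 849.3 W

849.3 W


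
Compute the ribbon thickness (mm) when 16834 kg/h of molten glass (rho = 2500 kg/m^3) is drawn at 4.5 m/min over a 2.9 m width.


Ribbon cross-section from mass balance:
  Volume rate = throughput / density = 16834 / 2500 = 6.7336 m^3/h
  thickness = volume rate / (speed * 60 * width), i.e.
  thickness = throughput / (60 * speed * width * density) * 1000
  thickness = 16834 / (60 * 4.5 * 2.9 * 2500) * 1000 = 8.6 mm

8.6 mm


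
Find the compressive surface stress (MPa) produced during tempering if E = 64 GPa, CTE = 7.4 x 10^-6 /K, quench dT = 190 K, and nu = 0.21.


Tempering stress: sigma = E * alpha * dT / (1 - nu)
  E (MPa) = 64 * 1000 = 64000
  Numerator = 64000 * (7.4 x 10^-6) * 190 = 89.984
  Denominator = 1 - 0.21 = 0.79
  sigma = 89.984 / 0.79 = 113.9 MPa

113.9 MPa


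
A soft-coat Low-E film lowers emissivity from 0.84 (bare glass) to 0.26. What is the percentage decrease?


Percentage reduction = (1 - coated/uncoated) * 100
  Ratio = 0.26 / 0.84 = 0.3095
  Reduction = (1 - 0.3095) * 100 = 69.0%

69.0%


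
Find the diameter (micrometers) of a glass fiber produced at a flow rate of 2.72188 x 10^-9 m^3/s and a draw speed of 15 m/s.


Cross-sectional area from continuity:
  A = Q / v = 2.72188 x 10^-9 / 15 = 1.814587 x 10^-10 m^2
Diameter from circular cross-section:
  d = sqrt(4A / pi) * 10^6 (m -> um)
  d = sqrt(4 * 1.814587 x 10^-10 / pi) * 10^6 = 15.2 um

15.2 um


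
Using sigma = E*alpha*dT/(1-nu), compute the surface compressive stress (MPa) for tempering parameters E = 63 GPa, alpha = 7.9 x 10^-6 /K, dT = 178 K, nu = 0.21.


Tempering stress: sigma = E * alpha * dT / (1 - nu)
  E (MPa) = 63 * 1000 = 63000
  Numerator = 63000 * (7.9 x 10^-6) * 178 = 88.5906
  Denominator = 1 - 0.21 = 0.79
  sigma = 88.5906 / 0.79 = 112.1 MPa

112.1 MPa


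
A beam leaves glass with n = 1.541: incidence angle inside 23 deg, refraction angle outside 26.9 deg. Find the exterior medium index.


Apply Snell's law: n1 * sin(theta1) = n2 * sin(theta2)
  n2 = n1 * sin(theta1) / sin(theta2)
  sin(23) = 0.390731
  sin(26.9) = 0.452435
  n2 = 1.541 * 0.390731 / 0.452435 = 1.3308

1.3308


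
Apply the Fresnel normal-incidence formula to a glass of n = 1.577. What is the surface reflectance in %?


Fresnel reflectance at normal incidence:
  R = ((n - 1)/(n + 1))^2
  (n - 1)/(n + 1) = (1.577 - 1)/(1.577 + 1) = 0.223904
  R = 0.223904^2 = 0.050133
  R(%) = 0.050133 * 100 = 5.013%

5.013%


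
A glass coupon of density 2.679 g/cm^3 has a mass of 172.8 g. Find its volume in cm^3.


Rearrange rho = m / V:
  V = m / rho
  V = 172.8 / 2.679 = 64.502 cm^3

64.502 cm^3


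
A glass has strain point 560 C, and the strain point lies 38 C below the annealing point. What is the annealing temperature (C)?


T_anneal = T_strain + gap:
  T_anneal = 560 + 38 = 598 C

598 C


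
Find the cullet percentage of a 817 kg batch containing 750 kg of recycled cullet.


Cullet ratio = (cullet mass / total batch mass) * 100
  Ratio = 750 / 817 * 100 = 91.8%

91.8%


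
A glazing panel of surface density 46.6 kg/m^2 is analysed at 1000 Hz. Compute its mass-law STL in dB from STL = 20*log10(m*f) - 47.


Mass law: STL = 20 * log10(m * f) - 47
  m * f = 46.6 * 1000 = 46600
  log10(46600) = 4.66839
  STL = 20 * 4.66839 - 47 = 93.3678 - 47 = 46.4 dB

46.4 dB


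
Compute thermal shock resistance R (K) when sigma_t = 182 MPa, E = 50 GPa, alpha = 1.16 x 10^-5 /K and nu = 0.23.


Thermal shock resistance: R = sigma * (1 - nu) / (E * alpha)
  Numerator = 182 * (1 - 0.23) = 140.14
  Denominator = 50 * 1000 * (1.16 x 10^-5) = 0.58
  R = 140.14 / 0.58 = 241.6 K

241.6 K


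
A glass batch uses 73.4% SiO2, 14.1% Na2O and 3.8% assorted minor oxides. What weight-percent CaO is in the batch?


Pieces sum to 100%:
  CaO = 100 - (SiO2 + Na2O + others)
  CaO = 100 - (73.4 + 14.1 + 3.8) = 8.7%

8.7%


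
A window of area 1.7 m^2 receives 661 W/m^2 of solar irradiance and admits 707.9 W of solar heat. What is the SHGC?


Rearrange Q = Area * SHGC * Irradiance:
  SHGC = Q / (Area * Irradiance)
  SHGC = 707.9 / (1.7 * 661) = 0.63

0.63


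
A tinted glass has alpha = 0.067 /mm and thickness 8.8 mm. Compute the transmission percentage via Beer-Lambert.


Beer-Lambert law: T = exp(-alpha * thickness)
  exponent = -0.067 * 8.8 = -0.5896
  T = exp(-0.5896) = 0.5545
  Percentage = 0.5545 * 100 = 55.45%

55.45%


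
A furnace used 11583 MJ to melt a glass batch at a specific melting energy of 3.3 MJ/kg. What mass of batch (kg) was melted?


Rearrange E = m * s for m:
  m = E / s
  m = 11583 / 3.3 = 3510.0 kg

3510.0 kg


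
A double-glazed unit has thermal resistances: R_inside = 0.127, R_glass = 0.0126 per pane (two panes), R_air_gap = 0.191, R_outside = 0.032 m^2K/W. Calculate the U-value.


Total thermal resistance (series):
  R_total = R_in + R_glass + R_air + R_glass + R_out
  R_total = 0.127 + 0.0126 + 0.191 + 0.0126 + 0.032 = 0.3752 m^2K/W
U-value = 1 / R_total = 1 / 0.3752 = 2.665 W/m^2K

2.665 W/m^2K


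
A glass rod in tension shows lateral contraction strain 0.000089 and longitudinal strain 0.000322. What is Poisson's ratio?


Poisson's ratio: nu = lateral strain / axial strain
  nu = 0.000089 / 0.000322 = 0.2764

0.2764


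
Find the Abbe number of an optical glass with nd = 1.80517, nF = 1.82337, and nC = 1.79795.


Abbe number formula: Vd = (nd - 1) / (nF - nC)
  nd - 1 = 1.80517 - 1 = 0.80517
  nF - nC = 1.82337 - 1.79795 = 0.02542
  Vd = 0.80517 / 0.02542 = 31.67

31.67


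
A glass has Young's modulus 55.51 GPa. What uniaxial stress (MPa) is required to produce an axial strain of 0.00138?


Rearrange E = sigma / epsilon:
  sigma = E * epsilon
  E (MPa) = 55.51 * 1000 = 55510
  sigma = 55510 * 0.00138 = 76.6 MPa

76.6 MPa


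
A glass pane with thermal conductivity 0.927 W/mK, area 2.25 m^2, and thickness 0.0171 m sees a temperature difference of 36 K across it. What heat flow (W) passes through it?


Fourier's law: Q = k * A * dT / t
  Q = 0.927 * 2.25 * 36 / 0.0171
  Q = 75.087 / 0.0171 = 4391.1 W

4391.1 W


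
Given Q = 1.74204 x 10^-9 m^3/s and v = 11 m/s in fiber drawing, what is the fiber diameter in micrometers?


Cross-sectional area from continuity:
  A = Q / v = 1.74204 x 10^-9 / 11 = 1.583673 x 10^-10 m^2
Diameter from circular cross-section:
  d = sqrt(4A / pi) * 10^6 (m -> um)
  d = sqrt(4 * 1.583673 x 10^-10 / pi) * 10^6 = 14.2 um

14.2 um


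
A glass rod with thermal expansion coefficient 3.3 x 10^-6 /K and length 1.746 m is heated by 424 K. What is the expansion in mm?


Thermal expansion formula: dL = alpha * L0 * dT
  dL = (3.3 x 10^-6) * 1.746 * 424 = 0.002443 m
Convert to mm: 0.002443 * 1000 = 2.443 mm

2.443 mm


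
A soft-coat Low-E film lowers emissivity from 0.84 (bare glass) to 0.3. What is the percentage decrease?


Percentage reduction = (1 - coated/uncoated) * 100
  Ratio = 0.3 / 0.84 = 0.3571
  Reduction = (1 - 0.3571) * 100 = 64.3%

64.3%


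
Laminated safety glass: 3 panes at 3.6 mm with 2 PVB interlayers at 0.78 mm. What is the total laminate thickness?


Total thickness = glass contribution + PVB contribution
  Glass: 3 * 3.6 = 10.8 mm
  PVB: 2 * 0.78 = 1.56 mm
  Total = 10.8 + 1.56 = 12.36 mm

12.36 mm


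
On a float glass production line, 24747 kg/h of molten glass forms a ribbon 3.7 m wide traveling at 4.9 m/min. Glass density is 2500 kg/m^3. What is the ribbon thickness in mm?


Ribbon cross-section from mass balance:
  Volume rate = throughput / density = 24747 / 2500 = 9.8988 m^3/h
  thickness = volume rate / (speed * 60 * width), i.e.
  thickness = throughput / (60 * speed * width * density) * 1000
  thickness = 24747 / (60 * 4.9 * 3.7 * 2500) * 1000 = 9.1 mm

9.1 mm


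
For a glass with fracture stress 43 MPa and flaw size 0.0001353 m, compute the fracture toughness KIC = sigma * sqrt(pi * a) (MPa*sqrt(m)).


Fracture toughness: KIC = sigma * sqrt(pi * a)
  pi * a = pi * 0.0001353 = 0.000425057
  sqrt(pi * a) = 0.020617
  KIC = 43 * 0.020617 = 0.887 MPa*sqrt(m)

0.887 MPa*sqrt(m)


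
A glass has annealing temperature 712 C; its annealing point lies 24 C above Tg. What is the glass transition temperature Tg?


Rearrange T_anneal = Tg + offset for Tg:
  Tg = T_anneal - offset = 712 - 24 = 688 C

688 C


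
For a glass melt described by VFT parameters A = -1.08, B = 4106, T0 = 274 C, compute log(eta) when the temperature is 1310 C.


VFT equation: log(eta) = A + B / (T - T0)
  T - T0 = 1310 - 274 = 1036
  B / (T - T0) = 4106 / 1036 = 3.963
  log(eta) = -1.08 + 3.963 = 2.883

2.883


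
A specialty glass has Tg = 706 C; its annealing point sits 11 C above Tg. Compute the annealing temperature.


The annealing temperature is Tg plus the offset:
  T_anneal = 706 + 11 = 717 C

717 C


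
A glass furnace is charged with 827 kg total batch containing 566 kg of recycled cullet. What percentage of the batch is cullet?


Cullet ratio = (cullet mass / total batch mass) * 100
  Ratio = 566 / 827 * 100 = 68.44%

68.44%


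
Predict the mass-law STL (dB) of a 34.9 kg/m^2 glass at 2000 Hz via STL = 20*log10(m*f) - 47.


Mass law: STL = 20 * log10(m * f) - 47
  m * f = 34.9 * 2000 = 69800
  log10(69800) = 4.84386
  STL = 20 * 4.84386 - 47 = 96.8772 - 47 = 49.9 dB

49.9 dB


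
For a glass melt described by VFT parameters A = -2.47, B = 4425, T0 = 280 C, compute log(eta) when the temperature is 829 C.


VFT equation: log(eta) = A + B / (T - T0)
  T - T0 = 829 - 280 = 549
  B / (T - T0) = 4425 / 549 = 8.06
  log(eta) = -2.47 + 8.06 = 5.59

5.59


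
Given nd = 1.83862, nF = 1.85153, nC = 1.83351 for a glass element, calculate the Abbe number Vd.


Abbe number formula: Vd = (nd - 1) / (nF - nC)
  nd - 1 = 1.83862 - 1 = 0.83862
  nF - nC = 1.85153 - 1.83351 = 0.01802
  Vd = 0.83862 / 0.01802 = 46.54

46.54


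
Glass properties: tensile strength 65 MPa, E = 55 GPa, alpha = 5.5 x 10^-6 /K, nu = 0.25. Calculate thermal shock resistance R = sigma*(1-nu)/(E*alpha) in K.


Thermal shock resistance: R = sigma * (1 - nu) / (E * alpha)
  Numerator = 65 * (1 - 0.25) = 48.75
  Denominator = 55 * 1000 * (5.5 x 10^-6) = 0.3025
  R = 48.75 / 0.3025 = 161.2 K

161.2 K


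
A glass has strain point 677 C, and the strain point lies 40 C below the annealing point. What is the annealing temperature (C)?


T_anneal = T_strain + gap:
  T_anneal = 677 + 40 = 717 C

717 C


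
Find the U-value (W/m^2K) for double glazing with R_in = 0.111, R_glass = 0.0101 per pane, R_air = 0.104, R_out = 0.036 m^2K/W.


Total thermal resistance (series):
  R_total = R_in + R_glass + R_air + R_glass + R_out
  R_total = 0.111 + 0.0101 + 0.104 + 0.0101 + 0.036 = 0.2712 m^2K/W
U-value = 1 / R_total = 1 / 0.2712 = 3.687 W/m^2K

3.687 W/m^2K


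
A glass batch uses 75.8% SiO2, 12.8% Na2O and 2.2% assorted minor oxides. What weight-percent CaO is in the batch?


Pieces sum to 100%:
  CaO = 100 - (SiO2 + Na2O + others)
  CaO = 100 - (75.8 + 12.8 + 2.2) = 9.2%

9.2%


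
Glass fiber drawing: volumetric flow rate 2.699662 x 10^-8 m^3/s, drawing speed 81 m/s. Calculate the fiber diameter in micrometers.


Cross-sectional area from continuity:
  A = Q / v = 2.699662 x 10^-8 / 81 = 3.332916 x 10^-10 m^2
Diameter from circular cross-section:
  d = sqrt(4A / pi) * 10^6 (m -> um)
  d = sqrt(4 * 3.332916 x 10^-10 / pi) * 10^6 = 20.6 um

20.6 um


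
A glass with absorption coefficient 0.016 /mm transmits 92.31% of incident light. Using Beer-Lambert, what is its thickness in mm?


Rearrange T = exp(-alpha * thickness):
  thickness = -ln(T) / alpha
  T = 92.31/100 = 0.9231
  ln(T) = -0.08002
  -ln(T) = 0.08002
  thickness = 0.08002 / 0.016 = 5.0 mm

5.0 mm


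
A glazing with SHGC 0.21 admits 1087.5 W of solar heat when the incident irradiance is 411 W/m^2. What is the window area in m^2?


Rearrange Q = Area * SHGC * Irradiance:
  Area = Q / (SHGC * Irradiance)
  Area = 1087.5 / (0.21 * 411) = 12.6 m^2

12.6 m^2


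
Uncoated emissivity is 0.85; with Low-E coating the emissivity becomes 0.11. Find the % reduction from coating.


Percentage reduction = (1 - coated/uncoated) * 100
  Ratio = 0.11 / 0.85 = 0.1294
  Reduction = (1 - 0.1294) * 100 = 87.1%

87.1%


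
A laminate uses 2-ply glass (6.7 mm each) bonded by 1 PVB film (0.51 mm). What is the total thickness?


Total thickness = glass contribution + PVB contribution
  Glass: 2 * 6.7 = 13.4 mm
  PVB: 1 * 0.51 = 0.51 mm
  Total = 13.4 + 0.51 = 13.91 mm

13.91 mm


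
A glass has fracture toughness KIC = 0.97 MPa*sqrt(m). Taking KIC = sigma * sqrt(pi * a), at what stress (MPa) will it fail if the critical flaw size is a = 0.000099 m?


Rearrange KIC = sigma * sqrt(pi * a):
  sigma = KIC / sqrt(pi * a)
  sqrt(pi * 0.000099) = 0.017636
  sigma = 0.97 / 0.017636 = 55.0 MPa

55.0 MPa


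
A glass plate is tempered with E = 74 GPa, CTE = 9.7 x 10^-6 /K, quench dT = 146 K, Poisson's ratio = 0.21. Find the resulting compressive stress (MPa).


Tempering stress: sigma = E * alpha * dT / (1 - nu)
  E (MPa) = 74 * 1000 = 74000
  Numerator = 74000 * (9.7 x 10^-6) * 146 = 104.7988
  Denominator = 1 - 0.21 = 0.79
  sigma = 104.7988 / 0.79 = 132.7 MPa

132.7 MPa


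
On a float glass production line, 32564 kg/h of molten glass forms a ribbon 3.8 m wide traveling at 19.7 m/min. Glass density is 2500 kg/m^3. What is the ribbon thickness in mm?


Ribbon cross-section from mass balance:
  Volume rate = throughput / density = 32564 / 2500 = 13.0256 m^3/h
  thickness = volume rate / (speed * 60 * width), i.e.
  thickness = throughput / (60 * speed * width * density) * 1000
  thickness = 32564 / (60 * 19.7 * 3.8 * 2500) * 1000 = 2.9 mm

2.9 mm


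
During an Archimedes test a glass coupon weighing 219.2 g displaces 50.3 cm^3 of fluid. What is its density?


Use the definition of density:
  rho = mass / volume
  rho = 219.2 / 50.3 = 4.358 g/cm^3

4.358 g/cm^3


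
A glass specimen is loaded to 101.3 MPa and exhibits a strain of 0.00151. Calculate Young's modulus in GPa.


Young's modulus: E = stress / strain
  E = 101.3 MPa / 0.00151 = 67086.09 MPa
Convert to GPa: 67086.09 / 1000 = 67.09 GPa

67.09 GPa


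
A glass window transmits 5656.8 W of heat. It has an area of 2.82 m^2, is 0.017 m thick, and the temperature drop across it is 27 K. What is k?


Fourier's law rearranged: k = Q * t / (A * dT)
  Numerator = 5656.8 * 0.017 = 96.1656
  Denominator = 2.82 * 27 = 76.14
  k = 96.1656 / 76.14 = 1.263 W/mK

1.263 W/mK


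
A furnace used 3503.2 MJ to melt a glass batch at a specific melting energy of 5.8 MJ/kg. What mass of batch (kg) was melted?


Rearrange E = m * s for m:
  m = E / s
  m = 3503.2 / 5.8 = 604.0 kg

604.0 kg


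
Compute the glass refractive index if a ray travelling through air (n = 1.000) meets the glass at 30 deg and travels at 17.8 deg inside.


Apply Snell's law: n1 * sin(theta1) = n2 * sin(theta2)
  n2 = n1 * sin(theta1) / sin(theta2)
  sin(30) = 0.5
  sin(17.8) = 0.305695
  n2 = 1.000 * 0.5 / 0.305695 = 1.6356

1.6356


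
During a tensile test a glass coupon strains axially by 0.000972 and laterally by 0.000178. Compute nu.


Poisson's ratio: nu = lateral strain / axial strain
  nu = 0.000178 / 0.000972 = 0.1831

0.1831


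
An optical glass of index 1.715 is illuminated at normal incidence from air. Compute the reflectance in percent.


Fresnel reflectance at normal incidence:
  R = ((n - 1)/(n + 1))^2
  (n - 1)/(n + 1) = (1.715 - 1)/(1.715 + 1) = 0.263352
  R = 0.263352^2 = 0.0693543
  R(%) = 0.0693543 * 100 = 6.935%

6.935%


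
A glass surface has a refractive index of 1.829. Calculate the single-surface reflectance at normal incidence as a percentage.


Fresnel reflectance at normal incidence:
  R = ((n - 1)/(n + 1))^2
  (n - 1)/(n + 1) = (1.829 - 1)/(1.829 + 1) = 0.293036
  R = 0.293036^2 = 0.0858701
  R(%) = 0.0858701 * 100 = 8.587%

8.587%


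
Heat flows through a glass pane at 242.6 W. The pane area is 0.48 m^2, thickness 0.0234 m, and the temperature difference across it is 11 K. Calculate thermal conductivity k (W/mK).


Fourier's law rearranged: k = Q * t / (A * dT)
  Numerator = 242.6 * 0.0234 = 5.67684
  Denominator = 0.48 * 11 = 5.28
  k = 5.67684 / 5.28 = 1.075 W/mK

1.075 W/mK


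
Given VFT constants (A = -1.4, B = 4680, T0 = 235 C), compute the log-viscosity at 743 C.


VFT equation: log(eta) = A + B / (T - T0)
  T - T0 = 743 - 235 = 508
  B / (T - T0) = 4680 / 508 = 9.213
  log(eta) = -1.4 + 9.213 = 7.813

7.813


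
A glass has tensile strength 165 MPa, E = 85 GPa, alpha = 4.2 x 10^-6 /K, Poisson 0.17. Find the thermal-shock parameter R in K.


Thermal shock resistance: R = sigma * (1 - nu) / (E * alpha)
  Numerator = 165 * (1 - 0.17) = 136.95
  Denominator = 85 * 1000 * (4.2 x 10^-6) = 0.357
  R = 136.95 / 0.357 = 383.6 K

383.6 K


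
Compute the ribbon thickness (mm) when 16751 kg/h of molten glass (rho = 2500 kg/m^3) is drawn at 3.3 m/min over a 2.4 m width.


Ribbon cross-section from mass balance:
  Volume rate = throughput / density = 16751 / 2500 = 6.7004 m^3/h
  thickness = volume rate / (speed * 60 * width), i.e.
  thickness = throughput / (60 * speed * width * density) * 1000
  thickness = 16751 / (60 * 3.3 * 2.4 * 2500) * 1000 = 14.1 mm

14.1 mm


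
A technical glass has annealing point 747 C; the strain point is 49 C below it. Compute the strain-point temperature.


Strain point = annealing point - difference:
  T_strain = 747 - 49 = 698 C

698 C


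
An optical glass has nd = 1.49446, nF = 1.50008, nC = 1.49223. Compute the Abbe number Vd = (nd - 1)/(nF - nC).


Abbe number formula: Vd = (nd - 1) / (nF - nC)
  nd - 1 = 1.49446 - 1 = 0.49446
  nF - nC = 1.50008 - 1.49223 = 0.00785
  Vd = 0.49446 / 0.00785 = 62.99

62.99


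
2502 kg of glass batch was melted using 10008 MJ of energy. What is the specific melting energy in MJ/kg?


Rearrange E = m * s for s:
  s = E / m
  s = 10008 / 2502 = 4.0 MJ/kg

4.0 MJ/kg


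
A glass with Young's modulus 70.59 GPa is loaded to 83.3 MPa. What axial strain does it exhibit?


Rearrange E = sigma / epsilon:
  epsilon = sigma / E
  E (MPa) = 70.59 * 1000 = 70590
  epsilon = 83.3 / 70590 = 0.00118

0.00118


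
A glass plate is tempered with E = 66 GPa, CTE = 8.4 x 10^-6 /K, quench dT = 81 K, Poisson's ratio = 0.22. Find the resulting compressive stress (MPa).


Tempering stress: sigma = E * alpha * dT / (1 - nu)
  E (MPa) = 66 * 1000 = 66000
  Numerator = 66000 * (8.4 x 10^-6) * 81 = 44.9064
  Denominator = 1 - 0.22 = 0.78
  sigma = 44.9064 / 0.78 = 57.6 MPa

57.6 MPa


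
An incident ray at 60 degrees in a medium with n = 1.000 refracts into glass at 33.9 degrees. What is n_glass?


Apply Snell's law: n1 * sin(theta1) = n2 * sin(theta2)
  n2 = n1 * sin(theta1) / sin(theta2)
  sin(60) = 0.866025
  sin(33.9) = 0.557745
  n2 = 1.000 * 0.866025 / 0.557745 = 1.5527

1.5527


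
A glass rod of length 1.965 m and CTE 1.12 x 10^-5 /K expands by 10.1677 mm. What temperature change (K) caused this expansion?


Rearrange dL = alpha * L0 * dT for dT:
  dT = dL / (alpha * L0)
  dL (m) = 10.1677 / 1000 = 0.0101677
  dT = 0.0101677 / ((1.12 x 10^-5) * 1.965) = 462.0 K

462.0 K


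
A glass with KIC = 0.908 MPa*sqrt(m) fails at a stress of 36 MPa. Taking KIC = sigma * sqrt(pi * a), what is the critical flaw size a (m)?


Rearrange KIC = sigma * sqrt(pi * a):
  sqrt(pi * a) = KIC / sigma
  sqrt(pi * a) = 0.908 / 36 = 0.025222
  a = (KIC / sigma)^2 / pi
  a = 0.025222^2 / pi = 0.0002025 m

0.0002025 m


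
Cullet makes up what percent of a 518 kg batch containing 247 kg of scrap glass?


Cullet ratio = (cullet mass / total batch mass) * 100
  Ratio = 247 / 518 * 100 = 47.68%

47.68%


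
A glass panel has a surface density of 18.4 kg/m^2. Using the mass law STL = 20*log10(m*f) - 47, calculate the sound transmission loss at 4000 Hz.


Mass law: STL = 20 * log10(m * f) - 47
  m * f = 18.4 * 4000 = 73600
  log10(73600) = 4.86688
  STL = 20 * 4.86688 - 47 = 97.3376 - 47 = 50.3 dB

50.3 dB


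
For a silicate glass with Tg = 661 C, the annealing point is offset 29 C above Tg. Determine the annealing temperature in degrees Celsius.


The annealing temperature is Tg plus the offset:
  T_anneal = 661 + 29 = 690 C

690 C


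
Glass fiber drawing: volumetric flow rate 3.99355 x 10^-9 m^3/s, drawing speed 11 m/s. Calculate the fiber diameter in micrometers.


Cross-sectional area from continuity:
  A = Q / v = 3.99355 x 10^-9 / 11 = 3.6305 x 10^-10 m^2
Diameter from circular cross-section:
  d = sqrt(4A / pi) * 10^6 (m -> um)
  d = sqrt(4 * 3.6305 x 10^-10 / pi) * 10^6 = 21.5 um

21.5 um


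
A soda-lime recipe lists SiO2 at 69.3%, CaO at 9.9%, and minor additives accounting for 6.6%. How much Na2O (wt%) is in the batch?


Pieces sum to 100%:
  Na2O = 100 - (SiO2 + CaO + others)
  Na2O = 100 - (69.3 + 9.9 + 6.6) = 14.2%

14.2%


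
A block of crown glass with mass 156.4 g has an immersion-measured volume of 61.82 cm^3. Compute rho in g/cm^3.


Use the definition of density:
  rho = mass / volume
  rho = 156.4 / 61.82 = 2.53 g/cm^3

2.53 g/cm^3


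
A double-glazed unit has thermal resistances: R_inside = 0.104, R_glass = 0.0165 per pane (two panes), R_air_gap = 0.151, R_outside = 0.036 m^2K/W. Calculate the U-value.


Total thermal resistance (series):
  R_total = R_in + R_glass + R_air + R_glass + R_out
  R_total = 0.104 + 0.0165 + 0.151 + 0.0165 + 0.036 = 0.324 m^2K/W
U-value = 1 / R_total = 1 / 0.324 = 3.086 W/m^2K

3.086 W/m^2K


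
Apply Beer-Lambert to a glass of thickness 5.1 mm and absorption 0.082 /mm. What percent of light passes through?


Beer-Lambert law: T = exp(-alpha * thickness)
  exponent = -0.082 * 5.1 = -0.4182
  T = exp(-0.4182) = 0.6582
  Percentage = 0.6582 * 100 = 65.82%

65.82%
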